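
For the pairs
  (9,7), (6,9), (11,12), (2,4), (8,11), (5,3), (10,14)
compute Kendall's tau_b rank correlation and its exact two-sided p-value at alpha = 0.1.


Step 1: Enumerate the 21 unordered pairs (i,j) with i<j and classify each by sign(x_j-x_i) * sign(y_j-y_i).
  (1,2):dx=-3,dy=+2->D; (1,3):dx=+2,dy=+5->C; (1,4):dx=-7,dy=-3->C; (1,5):dx=-1,dy=+4->D
  (1,6):dx=-4,dy=-4->C; (1,7):dx=+1,dy=+7->C; (2,3):dx=+5,dy=+3->C; (2,4):dx=-4,dy=-5->C
  (2,5):dx=+2,dy=+2->C; (2,6):dx=-1,dy=-6->C; (2,7):dx=+4,dy=+5->C; (3,4):dx=-9,dy=-8->C
  (3,5):dx=-3,dy=-1->C; (3,6):dx=-6,dy=-9->C; (3,7):dx=-1,dy=+2->D; (4,5):dx=+6,dy=+7->C
  (4,6):dx=+3,dy=-1->D; (4,7):dx=+8,dy=+10->C; (5,6):dx=-3,dy=-8->C; (5,7):dx=+2,dy=+3->C
  (6,7):dx=+5,dy=+11->C
Step 2: C = 17, D = 4, total pairs = 21.
Step 3: tau = (C - D)/(n(n-1)/2) = (17 - 4)/21 = 0.619048.
Step 4: Exact two-sided p-value (enumerate n! = 5040 permutations of y under H0): p = 0.069048.
Step 5: alpha = 0.1. reject H0.

tau_b = 0.6190 (C=17, D=4), p = 0.069048, reject H0.


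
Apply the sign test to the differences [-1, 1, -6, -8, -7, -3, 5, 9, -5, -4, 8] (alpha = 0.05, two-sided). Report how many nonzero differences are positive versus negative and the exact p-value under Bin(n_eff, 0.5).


Step 1: Discard zero differences. Original n = 11; n_eff = number of nonzero differences = 11.
Nonzero differences (with sign): -1, +1, -6, -8, -7, -3, +5, +9, -5, -4, +8
Step 2: Count signs: positive = 4, negative = 7.
Step 3: Under H0: P(positive) = 0.5, so the number of positives S ~ Bin(11, 0.5).
Step 4: Two-sided exact p-value = sum of Bin(11,0.5) probabilities at or below the observed probability = 0.548828.
Step 5: alpha = 0.05. fail to reject H0.

n_eff = 11, pos = 4, neg = 7, p = 0.548828, fail to reject H0.


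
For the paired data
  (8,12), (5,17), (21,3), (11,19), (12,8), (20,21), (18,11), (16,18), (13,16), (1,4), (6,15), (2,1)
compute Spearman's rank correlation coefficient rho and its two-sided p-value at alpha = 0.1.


Step 1: Rank x and y separately (midranks; no ties here).
rank(x): 8->5, 5->3, 21->12, 11->6, 12->7, 20->11, 18->10, 16->9, 13->8, 1->1, 6->4, 2->2
rank(y): 12->6, 17->9, 3->2, 19->11, 8->4, 21->12, 11->5, 18->10, 16->8, 4->3, 15->7, 1->1
Step 2: d_i = R_x(i) - R_y(i); compute d_i^2.
  (5-6)^2=1, (3-9)^2=36, (12-2)^2=100, (6-11)^2=25, (7-4)^2=9, (11-12)^2=1, (10-5)^2=25, (9-10)^2=1, (8-8)^2=0, (1-3)^2=4, (4-7)^2=9, (2-1)^2=1
sum(d^2) = 212.
Step 3: rho = 1 - 6*212 / (12*(12^2 - 1)) = 1 - 1272/1716 = 0.258741.
Step 4: Under H0, t = rho * sqrt((n-2)/(1-rho^2)) = 0.8471 ~ t(10).
Step 5: Two-sided p-value from the t-distribution with 10 df = 0.416775.
Step 6: alpha = 0.1. fail to reject H0.

rho = 0.2587, p = 0.416775, fail to reject H0 at alpha = 0.1.


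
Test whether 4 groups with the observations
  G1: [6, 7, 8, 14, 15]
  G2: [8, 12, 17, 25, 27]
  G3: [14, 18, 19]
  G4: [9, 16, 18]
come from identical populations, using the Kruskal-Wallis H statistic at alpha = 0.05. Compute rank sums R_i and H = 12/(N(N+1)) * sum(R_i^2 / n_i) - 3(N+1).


Step 1: Combine all N = 16 observations and assign midranks.
sorted (value, group, rank): (6,G1,1), (7,G1,2), (8,G1,3.5), (8,G2,3.5), (9,G4,5), (12,G2,6), (14,G1,7.5), (14,G3,7.5), (15,G1,9), (16,G4,10), (17,G2,11), (18,G3,12.5), (18,G4,12.5), (19,G3,14), (25,G2,15), (27,G2,16)
Step 2: Sum ranks within each group.
R_1 = 23 (n_1 = 5)
R_2 = 51.5 (n_2 = 5)
R_3 = 34 (n_3 = 3)
R_4 = 27.5 (n_4 = 3)
Step 3: H = 12/(N(N+1)) * sum(R_i^2/n_i) - 3(N+1)
     = 12/(16*17) * (23^2/5 + 51.5^2/5 + 34^2/3 + 27.5^2/3) - 3*17
     = 0.044118 * 1273.67 - 51
     = 5.191176.
Step 4: Ties present; correction factor C = 1 - 18/(16^3 - 16) = 0.995588. Corrected H = 5.191176 / 0.995588 = 5.214180.
Step 5: Under H0, H ~ chi^2(3); p-value = 0.156769.
Step 6: alpha = 0.05. fail to reject H0.

H = 5.2142, df = 3, p = 0.156769, fail to reject H0.


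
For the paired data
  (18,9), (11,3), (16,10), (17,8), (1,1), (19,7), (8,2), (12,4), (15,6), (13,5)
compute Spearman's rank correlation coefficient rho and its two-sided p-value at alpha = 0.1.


Step 1: Rank x and y separately (midranks; no ties here).
rank(x): 18->9, 11->3, 16->7, 17->8, 1->1, 19->10, 8->2, 12->4, 15->6, 13->5
rank(y): 9->9, 3->3, 10->10, 8->8, 1->1, 7->7, 2->2, 4->4, 6->6, 5->5
Step 2: d_i = R_x(i) - R_y(i); compute d_i^2.
  (9-9)^2=0, (3-3)^2=0, (7-10)^2=9, (8-8)^2=0, (1-1)^2=0, (10-7)^2=9, (2-2)^2=0, (4-4)^2=0, (6-6)^2=0, (5-5)^2=0
sum(d^2) = 18.
Step 3: rho = 1 - 6*18 / (10*(10^2 - 1)) = 1 - 108/990 = 0.890909.
Step 4: Under H0, t = rho * sqrt((n-2)/(1-rho^2)) = 5.5482 ~ t(8).
Step 5: Two-sided p-value from the t-distribution with 8 df = 0.000542.
Step 6: alpha = 0.1. reject H0.

rho = 0.8909, p = 0.000542, reject H0 at alpha = 0.1.


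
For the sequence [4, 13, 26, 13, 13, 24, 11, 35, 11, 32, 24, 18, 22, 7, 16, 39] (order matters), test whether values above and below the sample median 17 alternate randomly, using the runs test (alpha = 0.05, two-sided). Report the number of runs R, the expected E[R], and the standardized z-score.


Step 1: Compute median = 17; label A = above, B = below.
Labels in order: BBABBABABAAAABBA  (n_A = 8, n_B = 8)
Step 2: Count runs R = 10.
Step 3: Under H0 (random ordering), E[R] = 2*n_A*n_B/(n_A+n_B) + 1 = 2*8*8/16 + 1 = 9.0000.
        Var[R] = 2*n_A*n_B*(2*n_A*n_B - n_A - n_B) / ((n_A+n_B)^2 * (n_A+n_B-1)) = 14336/3840 = 3.7333.
        SD[R] = 1.9322.
Step 4: Continuity-corrected z = (R - 0.5 - E[R]) / SD[R] = (10 - 0.5 - 9.0000) / 1.9322 = 0.2588.
Step 5: Two-sided p-value via normal approximation = 2*(1 - Phi(|z|)) = 0.795809.
Step 6: alpha = 0.05. fail to reject H0.

R = 10, z = 0.2588, p = 0.795809, fail to reject H0.


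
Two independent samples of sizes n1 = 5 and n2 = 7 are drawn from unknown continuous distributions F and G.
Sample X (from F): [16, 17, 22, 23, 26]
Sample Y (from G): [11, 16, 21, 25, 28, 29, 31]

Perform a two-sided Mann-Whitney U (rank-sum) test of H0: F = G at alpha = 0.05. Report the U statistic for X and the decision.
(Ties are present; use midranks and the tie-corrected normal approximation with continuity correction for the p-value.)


Step 1: Combine and sort all 12 observations; assign midranks.
sorted (value, group): (11,Y), (16,X), (16,Y), (17,X), (21,Y), (22,X), (23,X), (25,Y), (26,X), (28,Y), (29,Y), (31,Y)
ranks: 11->1, 16->2.5, 16->2.5, 17->4, 21->5, 22->6, 23->7, 25->8, 26->9, 28->10, 29->11, 31->12
Step 2: Rank sum for X: R1 = 2.5 + 4 + 6 + 7 + 9 = 28.5.
Step 3: U_X = R1 - n1(n1+1)/2 = 28.5 - 5*6/2 = 28.5 - 15 = 13.5.
       U_Y = n1*n2 - U_X = 35 - 13.5 = 21.5.
Step 4: Ties are present, so use the tie-corrected normal approximation (with continuity correction) for the p-value.
Step 5: p-value = 0.569088; compare to alpha = 0.05. fail to reject H0.

U_X = 13.5, p = 0.569088, fail to reject H0 at alpha = 0.05.


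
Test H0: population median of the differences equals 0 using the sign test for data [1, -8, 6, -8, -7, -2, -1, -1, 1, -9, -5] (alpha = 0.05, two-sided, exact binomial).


Step 1: Discard zero differences. Original n = 11; n_eff = number of nonzero differences = 11.
Nonzero differences (with sign): +1, -8, +6, -8, -7, -2, -1, -1, +1, -9, -5
Step 2: Count signs: positive = 3, negative = 8.
Step 3: Under H0: P(positive) = 0.5, so the number of positives S ~ Bin(11, 0.5).
Step 4: Two-sided exact p-value = sum of Bin(11,0.5) probabilities at or below the observed probability = 0.226562.
Step 5: alpha = 0.05. fail to reject H0.

n_eff = 11, pos = 3, neg = 8, p = 0.226562, fail to reject H0.


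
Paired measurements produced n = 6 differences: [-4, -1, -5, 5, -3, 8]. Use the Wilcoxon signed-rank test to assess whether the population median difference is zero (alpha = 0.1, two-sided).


Step 1: Drop any zero differences (none here) and take |d_i|.
|d| = [4, 1, 5, 5, 3, 8]
Step 2: Midrank |d_i| (ties get averaged ranks).
ranks: |4|->3, |1|->1, |5|->4.5, |5|->4.5, |3|->2, |8|->6
Step 3: Attach original signs; sum ranks with positive sign and with negative sign.
W+ = 4.5 + 6 = 10.5
W- = 3 + 1 + 4.5 + 2 = 10.5
(Check: W+ + W- = 21 should equal n(n+1)/2 = 21.)
Step 4: Test statistic W = min(W+, W-) = 10.5.
Step 5: Ties in |d|, so use the tie-corrected normal approximation.
        E[W] = n(n+1)/4 = 6*7/4 = 10.5.
        Tie groups: |d|=5 (t=2); sum(t^3 - t) = 6.
        Var[W] = n(n+1)(2n+1)/24 - sum(t^3-t)/48 = 546/24 - 6/48 = 22.625.
        z = (W - E[W]) / sqrt(Var[W]) = (10.5 - 10.5) / 4.7566 = 0.0000.
        Two-sided p = 2*Phi(z) = 1.000000.
Step 6: alpha = 0.1. fail to reject H0.

W+ = 10.5, W- = 10.5, W = min = 10.5, p = 1.000000, fail to reject H0.


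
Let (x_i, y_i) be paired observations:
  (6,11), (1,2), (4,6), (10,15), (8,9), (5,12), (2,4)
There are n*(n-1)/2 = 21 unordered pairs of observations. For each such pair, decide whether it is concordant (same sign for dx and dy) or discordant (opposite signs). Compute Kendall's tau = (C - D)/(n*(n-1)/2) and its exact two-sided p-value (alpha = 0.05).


Step 1: Enumerate the 21 unordered pairs (i,j) with i<j and classify each by sign(x_j-x_i) * sign(y_j-y_i).
  (1,2):dx=-5,dy=-9->C; (1,3):dx=-2,dy=-5->C; (1,4):dx=+4,dy=+4->C; (1,5):dx=+2,dy=-2->D
  (1,6):dx=-1,dy=+1->D; (1,7):dx=-4,dy=-7->C; (2,3):dx=+3,dy=+4->C; (2,4):dx=+9,dy=+13->C
  (2,5):dx=+7,dy=+7->C; (2,6):dx=+4,dy=+10->C; (2,7):dx=+1,dy=+2->C; (3,4):dx=+6,dy=+9->C
  (3,5):dx=+4,dy=+3->C; (3,6):dx=+1,dy=+6->C; (3,7):dx=-2,dy=-2->C; (4,5):dx=-2,dy=-6->C
  (4,6):dx=-5,dy=-3->C; (4,7):dx=-8,dy=-11->C; (5,6):dx=-3,dy=+3->D; (5,7):dx=-6,dy=-5->C
  (6,7):dx=-3,dy=-8->C
Step 2: C = 18, D = 3, total pairs = 21.
Step 3: tau = (C - D)/(n(n-1)/2) = (18 - 3)/21 = 0.714286.
Step 4: Exact two-sided p-value (enumerate n! = 5040 permutations of y under H0): p = 0.030159.
Step 5: alpha = 0.05. reject H0.

tau_b = 0.7143 (C=18, D=3), p = 0.030159, reject H0.


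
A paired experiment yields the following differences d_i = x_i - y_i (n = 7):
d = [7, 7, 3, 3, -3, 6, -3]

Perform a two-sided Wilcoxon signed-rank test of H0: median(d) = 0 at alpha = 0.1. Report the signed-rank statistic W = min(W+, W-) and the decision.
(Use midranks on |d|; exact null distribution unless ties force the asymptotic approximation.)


Step 1: Drop any zero differences (none here) and take |d_i|.
|d| = [7, 7, 3, 3, 3, 6, 3]
Step 2: Midrank |d_i| (ties get averaged ranks).
ranks: |7|->6.5, |7|->6.5, |3|->2.5, |3|->2.5, |3|->2.5, |6|->5, |3|->2.5
Step 3: Attach original signs; sum ranks with positive sign and with negative sign.
W+ = 6.5 + 6.5 + 2.5 + 2.5 + 5 = 23
W- = 2.5 + 2.5 = 5
(Check: W+ + W- = 28 should equal n(n+1)/2 = 28.)
Step 4: Test statistic W = min(W+, W-) = 5.
Step 5: Ties in |d|, so use the tie-corrected normal approximation.
        E[W] = n(n+1)/4 = 7*8/4 = 14.
        Tie groups: |d|=3 (t=4), |d|=7 (t=2); sum(t^3 - t) = 66.
        Var[W] = n(n+1)(2n+1)/24 - sum(t^3-t)/48 = 840/24 - 66/48 = 33.625.
        z = (W - E[W]) / sqrt(Var[W]) = (5 - 14) / 5.7987 = -1.5521.
        Two-sided p = 2*Phi(z) = 0.120645.
Step 6: alpha = 0.1. fail to reject H0.

W+ = 23, W- = 5, W = min = 5, p = 0.120645, fail to reject H0.


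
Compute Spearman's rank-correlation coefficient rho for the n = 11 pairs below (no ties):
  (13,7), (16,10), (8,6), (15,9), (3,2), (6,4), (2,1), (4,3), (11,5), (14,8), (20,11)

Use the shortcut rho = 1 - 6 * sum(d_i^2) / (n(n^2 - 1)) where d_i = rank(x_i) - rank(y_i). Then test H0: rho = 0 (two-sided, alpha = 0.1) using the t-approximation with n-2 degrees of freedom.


Step 1: Rank x and y separately (midranks; no ties here).
rank(x): 13->7, 16->10, 8->5, 15->9, 3->2, 6->4, 2->1, 4->3, 11->6, 14->8, 20->11
rank(y): 7->7, 10->10, 6->6, 9->9, 2->2, 4->4, 1->1, 3->3, 5->5, 8->8, 11->11
Step 2: d_i = R_x(i) - R_y(i); compute d_i^2.
  (7-7)^2=0, (10-10)^2=0, (5-6)^2=1, (9-9)^2=0, (2-2)^2=0, (4-4)^2=0, (1-1)^2=0, (3-3)^2=0, (6-5)^2=1, (8-8)^2=0, (11-11)^2=0
sum(d^2) = 2.
Step 3: rho = 1 - 6*2 / (11*(11^2 - 1)) = 1 - 12/1320 = 0.990909.
Step 4: Under H0, t = rho * sqrt((n-2)/(1-rho^2)) = 22.0966 ~ t(9).
Step 5: Two-sided p-value from the t-distribution with 9 df = 0.000000.
Step 6: alpha = 0.1. reject H0.

rho = 0.9909, p = 0.000000, reject H0 at alpha = 0.1.


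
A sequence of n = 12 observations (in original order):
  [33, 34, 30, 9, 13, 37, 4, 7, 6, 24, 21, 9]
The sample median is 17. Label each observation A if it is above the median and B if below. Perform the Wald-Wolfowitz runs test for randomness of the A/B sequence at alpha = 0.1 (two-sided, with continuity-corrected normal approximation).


Step 1: Compute median = 17; label A = above, B = below.
Labels in order: AAABBABBBAAB  (n_A = 6, n_B = 6)
Step 2: Count runs R = 6.
Step 3: Under H0 (random ordering), E[R] = 2*n_A*n_B/(n_A+n_B) + 1 = 2*6*6/12 + 1 = 7.0000.
        Var[R] = 2*n_A*n_B*(2*n_A*n_B - n_A - n_B) / ((n_A+n_B)^2 * (n_A+n_B-1)) = 4320/1584 = 2.7273.
        SD[R] = 1.6514.
Step 4: Continuity-corrected z = (R + 0.5 - E[R]) / SD[R] = (6 + 0.5 - 7.0000) / 1.6514 = -0.3028.
Step 5: Two-sided p-value via normal approximation = 2*(1 - Phi(|z|)) = 0.762069.
Step 6: alpha = 0.1. fail to reject H0.

R = 6, z = -0.3028, p = 0.762069, fail to reject H0.


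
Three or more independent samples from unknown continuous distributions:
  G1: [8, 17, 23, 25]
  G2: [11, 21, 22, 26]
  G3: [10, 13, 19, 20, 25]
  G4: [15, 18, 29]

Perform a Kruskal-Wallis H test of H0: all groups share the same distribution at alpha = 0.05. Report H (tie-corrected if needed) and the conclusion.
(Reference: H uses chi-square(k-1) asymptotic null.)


Step 1: Combine all N = 16 observations and assign midranks.
sorted (value, group, rank): (8,G1,1), (10,G3,2), (11,G2,3), (13,G3,4), (15,G4,5), (17,G1,6), (18,G4,7), (19,G3,8), (20,G3,9), (21,G2,10), (22,G2,11), (23,G1,12), (25,G1,13.5), (25,G3,13.5), (26,G2,15), (29,G4,16)
Step 2: Sum ranks within each group.
R_1 = 32.5 (n_1 = 4)
R_2 = 39 (n_2 = 4)
R_3 = 36.5 (n_3 = 5)
R_4 = 28 (n_4 = 3)
Step 3: H = 12/(N(N+1)) * sum(R_i^2/n_i) - 3(N+1)
     = 12/(16*17) * (32.5^2/4 + 39^2/4 + 36.5^2/5 + 28^2/3) - 3*17
     = 0.044118 * 1172.1 - 51
     = 0.710110.
Step 4: Ties present; correction factor C = 1 - 6/(16^3 - 16) = 0.998529. Corrected H = 0.710110 / 0.998529 = 0.711156.
Step 5: Under H0, H ~ chi^2(3); p-value = 0.870577.
Step 6: alpha = 0.05. fail to reject H0.

H = 0.7112, df = 3, p = 0.870577, fail to reject H0.


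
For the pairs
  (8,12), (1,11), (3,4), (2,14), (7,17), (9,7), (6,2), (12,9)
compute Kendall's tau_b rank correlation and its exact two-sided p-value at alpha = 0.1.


Step 1: Enumerate the 28 unordered pairs (i,j) with i<j and classify each by sign(x_j-x_i) * sign(y_j-y_i).
  (1,2):dx=-7,dy=-1->C; (1,3):dx=-5,dy=-8->C; (1,4):dx=-6,dy=+2->D; (1,5):dx=-1,dy=+5->D
  (1,6):dx=+1,dy=-5->D; (1,7):dx=-2,dy=-10->C; (1,8):dx=+4,dy=-3->D; (2,3):dx=+2,dy=-7->D
  (2,4):dx=+1,dy=+3->C; (2,5):dx=+6,dy=+6->C; (2,6):dx=+8,dy=-4->D; (2,7):dx=+5,dy=-9->D
  (2,8):dx=+11,dy=-2->D; (3,4):dx=-1,dy=+10->D; (3,5):dx=+4,dy=+13->C; (3,6):dx=+6,dy=+3->C
  (3,7):dx=+3,dy=-2->D; (3,8):dx=+9,dy=+5->C; (4,5):dx=+5,dy=+3->C; (4,6):dx=+7,dy=-7->D
  (4,7):dx=+4,dy=-12->D; (4,8):dx=+10,dy=-5->D; (5,6):dx=+2,dy=-10->D; (5,7):dx=-1,dy=-15->C
  (5,8):dx=+5,dy=-8->D; (6,7):dx=-3,dy=-5->C; (6,8):dx=+3,dy=+2->C; (7,8):dx=+6,dy=+7->C
Step 2: C = 13, D = 15, total pairs = 28.
Step 3: tau = (C - D)/(n(n-1)/2) = (13 - 15)/28 = -0.071429.
Step 4: Exact two-sided p-value (enumerate n! = 40320 permutations of y under H0): p = 0.904861.
Step 5: alpha = 0.1. fail to reject H0.

tau_b = -0.0714 (C=13, D=15), p = 0.904861, fail to reject H0.


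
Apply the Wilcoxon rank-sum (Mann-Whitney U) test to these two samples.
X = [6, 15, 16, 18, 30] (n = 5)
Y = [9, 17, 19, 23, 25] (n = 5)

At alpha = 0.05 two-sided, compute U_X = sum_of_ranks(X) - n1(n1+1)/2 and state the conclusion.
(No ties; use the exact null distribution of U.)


Step 1: Combine and sort all 10 observations; assign midranks.
sorted (value, group): (6,X), (9,Y), (15,X), (16,X), (17,Y), (18,X), (19,Y), (23,Y), (25,Y), (30,X)
ranks: 6->1, 9->2, 15->3, 16->4, 17->5, 18->6, 19->7, 23->8, 25->9, 30->10
Step 2: Rank sum for X: R1 = 1 + 3 + 4 + 6 + 10 = 24.
Step 3: U_X = R1 - n1(n1+1)/2 = 24 - 5*6/2 = 24 - 15 = 9.
       U_Y = n1*n2 - U_X = 25 - 9 = 16.
Step 4: No ties, so the exact null distribution of U (based on enumerating the C(10,5) = 252 equally likely rank assignments) gives the two-sided p-value.
Step 5: p-value = 0.547619; compare to alpha = 0.05. fail to reject H0.

U_X = 9, p = 0.547619, fail to reject H0 at alpha = 0.05.


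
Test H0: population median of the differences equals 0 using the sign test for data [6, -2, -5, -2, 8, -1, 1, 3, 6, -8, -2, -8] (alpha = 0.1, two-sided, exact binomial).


Step 1: Discard zero differences. Original n = 12; n_eff = number of nonzero differences = 12.
Nonzero differences (with sign): +6, -2, -5, -2, +8, -1, +1, +3, +6, -8, -2, -8
Step 2: Count signs: positive = 5, negative = 7.
Step 3: Under H0: P(positive) = 0.5, so the number of positives S ~ Bin(12, 0.5).
Step 4: Two-sided exact p-value = sum of Bin(12,0.5) probabilities at or below the observed probability = 0.774414.
Step 5: alpha = 0.1. fail to reject H0.

n_eff = 12, pos = 5, neg = 7, p = 0.774414, fail to reject H0.


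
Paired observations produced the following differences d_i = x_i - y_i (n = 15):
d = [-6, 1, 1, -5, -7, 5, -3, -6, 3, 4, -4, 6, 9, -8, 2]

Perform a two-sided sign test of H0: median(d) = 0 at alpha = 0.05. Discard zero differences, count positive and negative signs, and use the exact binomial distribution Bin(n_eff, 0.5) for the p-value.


Step 1: Discard zero differences. Original n = 15; n_eff = number of nonzero differences = 15.
Nonzero differences (with sign): -6, +1, +1, -5, -7, +5, -3, -6, +3, +4, -4, +6, +9, -8, +2
Step 2: Count signs: positive = 8, negative = 7.
Step 3: Under H0: P(positive) = 0.5, so the number of positives S ~ Bin(15, 0.5).
Step 4: Two-sided exact p-value = sum of Bin(15,0.5) probabilities at or below the observed probability = 1.000000.
Step 5: alpha = 0.05. fail to reject H0.

n_eff = 15, pos = 8, neg = 7, p = 1.000000, fail to reject H0.


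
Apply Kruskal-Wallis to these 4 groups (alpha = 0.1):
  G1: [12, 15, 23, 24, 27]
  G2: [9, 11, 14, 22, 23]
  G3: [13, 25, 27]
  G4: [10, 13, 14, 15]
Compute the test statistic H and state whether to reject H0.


Step 1: Combine all N = 17 observations and assign midranks.
sorted (value, group, rank): (9,G2,1), (10,G4,2), (11,G2,3), (12,G1,4), (13,G3,5.5), (13,G4,5.5), (14,G2,7.5), (14,G4,7.5), (15,G1,9.5), (15,G4,9.5), (22,G2,11), (23,G1,12.5), (23,G2,12.5), (24,G1,14), (25,G3,15), (27,G1,16.5), (27,G3,16.5)
Step 2: Sum ranks within each group.
R_1 = 56.5 (n_1 = 5)
R_2 = 35 (n_2 = 5)
R_3 = 37 (n_3 = 3)
R_4 = 24.5 (n_4 = 4)
Step 3: H = 12/(N(N+1)) * sum(R_i^2/n_i) - 3(N+1)
     = 12/(17*18) * (56.5^2/5 + 35^2/5 + 37^2/3 + 24.5^2/4) - 3*18
     = 0.039216 * 1489.85 - 54
     = 4.425327.
Step 4: Ties present; correction factor C = 1 - 30/(17^3 - 17) = 0.993873. Corrected H = 4.425327 / 0.993873 = 4.452610.
Step 5: Under H0, H ~ chi^2(3); p-value = 0.216557.
Step 6: alpha = 0.1. fail to reject H0.

H = 4.4526, df = 3, p = 0.216557, fail to reject H0.


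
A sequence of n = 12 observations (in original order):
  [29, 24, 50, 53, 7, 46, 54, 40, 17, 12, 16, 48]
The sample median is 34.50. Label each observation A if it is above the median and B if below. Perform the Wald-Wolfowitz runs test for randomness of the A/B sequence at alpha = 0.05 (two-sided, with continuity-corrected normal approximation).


Step 1: Compute median = 34.50; label A = above, B = below.
Labels in order: BBAABAAABBBA  (n_A = 6, n_B = 6)
Step 2: Count runs R = 6.
Step 3: Under H0 (random ordering), E[R] = 2*n_A*n_B/(n_A+n_B) + 1 = 2*6*6/12 + 1 = 7.0000.
        Var[R] = 2*n_A*n_B*(2*n_A*n_B - n_A - n_B) / ((n_A+n_B)^2 * (n_A+n_B-1)) = 4320/1584 = 2.7273.
        SD[R] = 1.6514.
Step 4: Continuity-corrected z = (R + 0.5 - E[R]) / SD[R] = (6 + 0.5 - 7.0000) / 1.6514 = -0.3028.
Step 5: Two-sided p-value via normal approximation = 2*(1 - Phi(|z|)) = 0.762069.
Step 6: alpha = 0.05. fail to reject H0.

R = 6, z = -0.3028, p = 0.762069, fail to reject H0.


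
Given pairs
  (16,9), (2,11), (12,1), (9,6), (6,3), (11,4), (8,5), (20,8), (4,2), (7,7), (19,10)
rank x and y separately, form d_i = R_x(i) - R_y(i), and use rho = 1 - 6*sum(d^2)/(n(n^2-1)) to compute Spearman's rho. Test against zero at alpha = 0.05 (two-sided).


Step 1: Rank x and y separately (midranks; no ties here).
rank(x): 16->9, 2->1, 12->8, 9->6, 6->3, 11->7, 8->5, 20->11, 4->2, 7->4, 19->10
rank(y): 9->9, 11->11, 1->1, 6->6, 3->3, 4->4, 5->5, 8->8, 2->2, 7->7, 10->10
Step 2: d_i = R_x(i) - R_y(i); compute d_i^2.
  (9-9)^2=0, (1-11)^2=100, (8-1)^2=49, (6-6)^2=0, (3-3)^2=0, (7-4)^2=9, (5-5)^2=0, (11-8)^2=9, (2-2)^2=0, (4-7)^2=9, (10-10)^2=0
sum(d^2) = 176.
Step 3: rho = 1 - 6*176 / (11*(11^2 - 1)) = 1 - 1056/1320 = 0.200000.
Step 4: Under H0, t = rho * sqrt((n-2)/(1-rho^2)) = 0.6124 ~ t(9).
Step 5: Two-sided p-value from the t-distribution with 9 df = 0.555445.
Step 6: alpha = 0.05. fail to reject H0.

rho = 0.2000, p = 0.555445, fail to reject H0 at alpha = 0.05.


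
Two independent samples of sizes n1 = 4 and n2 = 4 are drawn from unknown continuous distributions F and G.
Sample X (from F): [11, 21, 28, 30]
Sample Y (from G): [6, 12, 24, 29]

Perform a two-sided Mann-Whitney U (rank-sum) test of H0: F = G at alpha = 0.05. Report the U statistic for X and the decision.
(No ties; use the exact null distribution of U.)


Step 1: Combine and sort all 8 observations; assign midranks.
sorted (value, group): (6,Y), (11,X), (12,Y), (21,X), (24,Y), (28,X), (29,Y), (30,X)
ranks: 6->1, 11->2, 12->3, 21->4, 24->5, 28->6, 29->7, 30->8
Step 2: Rank sum for X: R1 = 2 + 4 + 6 + 8 = 20.
Step 3: U_X = R1 - n1(n1+1)/2 = 20 - 4*5/2 = 20 - 10 = 10.
       U_Y = n1*n2 - U_X = 16 - 10 = 6.
Step 4: No ties, so the exact null distribution of U (based on enumerating the C(8,4) = 70 equally likely rank assignments) gives the two-sided p-value.
Step 5: p-value = 0.685714; compare to alpha = 0.05. fail to reject H0.

U_X = 10, p = 0.685714, fail to reject H0 at alpha = 0.05.


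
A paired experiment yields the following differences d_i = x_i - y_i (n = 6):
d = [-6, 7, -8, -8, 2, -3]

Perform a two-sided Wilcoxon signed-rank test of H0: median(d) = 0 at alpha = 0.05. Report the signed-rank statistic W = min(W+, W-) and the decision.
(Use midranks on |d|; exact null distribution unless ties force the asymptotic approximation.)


Step 1: Drop any zero differences (none here) and take |d_i|.
|d| = [6, 7, 8, 8, 2, 3]
Step 2: Midrank |d_i| (ties get averaged ranks).
ranks: |6|->3, |7|->4, |8|->5.5, |8|->5.5, |2|->1, |3|->2
Step 3: Attach original signs; sum ranks with positive sign and with negative sign.
W+ = 4 + 1 = 5
W- = 3 + 5.5 + 5.5 + 2 = 16
(Check: W+ + W- = 21 should equal n(n+1)/2 = 21.)
Step 4: Test statistic W = min(W+, W-) = 5.
Step 5: Ties in |d|, so use the tie-corrected normal approximation.
        E[W] = n(n+1)/4 = 6*7/4 = 10.5.
        Tie groups: |d|=8 (t=2); sum(t^3 - t) = 6.
        Var[W] = n(n+1)(2n+1)/24 - sum(t^3-t)/48 = 546/24 - 6/48 = 22.625.
        z = (W - E[W]) / sqrt(Var[W]) = (5 - 10.5) / 4.7566 = -1.1563.
        Two-sided p = 2*Phi(z) = 0.247561.
Step 6: alpha = 0.05. fail to reject H0.

W+ = 5, W- = 16, W = min = 5, p = 0.247561, fail to reject H0.


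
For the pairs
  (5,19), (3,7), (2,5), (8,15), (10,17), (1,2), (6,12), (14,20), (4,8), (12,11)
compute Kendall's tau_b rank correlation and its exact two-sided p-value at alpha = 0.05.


Step 1: Enumerate the 45 unordered pairs (i,j) with i<j and classify each by sign(x_j-x_i) * sign(y_j-y_i).
  (1,2):dx=-2,dy=-12->C; (1,3):dx=-3,dy=-14->C; (1,4):dx=+3,dy=-4->D; (1,5):dx=+5,dy=-2->D
  (1,6):dx=-4,dy=-17->C; (1,7):dx=+1,dy=-7->D; (1,8):dx=+9,dy=+1->C; (1,9):dx=-1,dy=-11->C
  (1,10):dx=+7,dy=-8->D; (2,3):dx=-1,dy=-2->C; (2,4):dx=+5,dy=+8->C; (2,5):dx=+7,dy=+10->C
  (2,6):dx=-2,dy=-5->C; (2,7):dx=+3,dy=+5->C; (2,8):dx=+11,dy=+13->C; (2,9):dx=+1,dy=+1->C
  (2,10):dx=+9,dy=+4->C; (3,4):dx=+6,dy=+10->C; (3,5):dx=+8,dy=+12->C; (3,6):dx=-1,dy=-3->C
  (3,7):dx=+4,dy=+7->C; (3,8):dx=+12,dy=+15->C; (3,9):dx=+2,dy=+3->C; (3,10):dx=+10,dy=+6->C
  (4,5):dx=+2,dy=+2->C; (4,6):dx=-7,dy=-13->C; (4,7):dx=-2,dy=-3->C; (4,8):dx=+6,dy=+5->C
  (4,9):dx=-4,dy=-7->C; (4,10):dx=+4,dy=-4->D; (5,6):dx=-9,dy=-15->C; (5,7):dx=-4,dy=-5->C
  (5,8):dx=+4,dy=+3->C; (5,9):dx=-6,dy=-9->C; (5,10):dx=+2,dy=-6->D; (6,7):dx=+5,dy=+10->C
  (6,8):dx=+13,dy=+18->C; (6,9):dx=+3,dy=+6->C; (6,10):dx=+11,dy=+9->C; (7,8):dx=+8,dy=+8->C
  (7,9):dx=-2,dy=-4->C; (7,10):dx=+6,dy=-1->D; (8,9):dx=-10,dy=-12->C; (8,10):dx=-2,dy=-9->C
  (9,10):dx=+8,dy=+3->C
Step 2: C = 38, D = 7, total pairs = 45.
Step 3: tau = (C - D)/(n(n-1)/2) = (38 - 7)/45 = 0.688889.
Step 4: Exact two-sided p-value (enumerate n! = 3628800 permutations of y under H0): p = 0.004687.
Step 5: alpha = 0.05. reject H0.

tau_b = 0.6889 (C=38, D=7), p = 0.004687, reject H0.


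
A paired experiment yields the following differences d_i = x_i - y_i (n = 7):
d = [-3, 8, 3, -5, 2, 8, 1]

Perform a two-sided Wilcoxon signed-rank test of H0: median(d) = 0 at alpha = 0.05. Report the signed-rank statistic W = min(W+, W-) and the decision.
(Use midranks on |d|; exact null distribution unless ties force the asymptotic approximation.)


Step 1: Drop any zero differences (none here) and take |d_i|.
|d| = [3, 8, 3, 5, 2, 8, 1]
Step 2: Midrank |d_i| (ties get averaged ranks).
ranks: |3|->3.5, |8|->6.5, |3|->3.5, |5|->5, |2|->2, |8|->6.5, |1|->1
Step 3: Attach original signs; sum ranks with positive sign and with negative sign.
W+ = 6.5 + 3.5 + 2 + 6.5 + 1 = 19.5
W- = 3.5 + 5 = 8.5
(Check: W+ + W- = 28 should equal n(n+1)/2 = 28.)
Step 4: Test statistic W = min(W+, W-) = 8.5.
Step 5: Ties in |d|, so use the tie-corrected normal approximation.
        E[W] = n(n+1)/4 = 7*8/4 = 14.
        Tie groups: |d|=3 (t=2), |d|=8 (t=2); sum(t^3 - t) = 12.
        Var[W] = n(n+1)(2n+1)/24 - sum(t^3-t)/48 = 840/24 - 12/48 = 34.75.
        z = (W - E[W]) / sqrt(Var[W]) = (8.5 - 14) / 5.8949 = -0.9330.
        Two-sided p = 2*Phi(z) = 0.350816.
Step 6: alpha = 0.05. fail to reject H0.

W+ = 19.5, W- = 8.5, W = min = 8.5, p = 0.350816, fail to reject H0.


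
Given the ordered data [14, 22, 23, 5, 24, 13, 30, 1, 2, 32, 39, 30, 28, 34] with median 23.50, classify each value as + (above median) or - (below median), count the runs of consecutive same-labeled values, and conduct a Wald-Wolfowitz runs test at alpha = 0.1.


Step 1: Compute median = 23.50; label A = above, B = below.
Labels in order: BBBBABABBAAAAA  (n_A = 7, n_B = 7)
Step 2: Count runs R = 6.
Step 3: Under H0 (random ordering), E[R] = 2*n_A*n_B/(n_A+n_B) + 1 = 2*7*7/14 + 1 = 8.0000.
        Var[R] = 2*n_A*n_B*(2*n_A*n_B - n_A - n_B) / ((n_A+n_B)^2 * (n_A+n_B-1)) = 8232/2548 = 3.2308.
        SD[R] = 1.7974.
Step 4: Continuity-corrected z = (R + 0.5 - E[R]) / SD[R] = (6 + 0.5 - 8.0000) / 1.7974 = -0.8345.
Step 5: Two-sided p-value via normal approximation = 2*(1 - Phi(|z|)) = 0.403986.
Step 6: alpha = 0.1. fail to reject H0.

R = 6, z = -0.8345, p = 0.403986, fail to reject H0.


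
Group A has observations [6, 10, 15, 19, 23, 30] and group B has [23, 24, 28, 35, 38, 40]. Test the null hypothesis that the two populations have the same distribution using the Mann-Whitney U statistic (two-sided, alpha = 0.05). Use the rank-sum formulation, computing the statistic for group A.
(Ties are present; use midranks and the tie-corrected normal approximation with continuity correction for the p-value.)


Step 1: Combine and sort all 12 observations; assign midranks.
sorted (value, group): (6,X), (10,X), (15,X), (19,X), (23,X), (23,Y), (24,Y), (28,Y), (30,X), (35,Y), (38,Y), (40,Y)
ranks: 6->1, 10->2, 15->3, 19->4, 23->5.5, 23->5.5, 24->7, 28->8, 30->9, 35->10, 38->11, 40->12
Step 2: Rank sum for X: R1 = 1 + 2 + 3 + 4 + 5.5 + 9 = 24.5.
Step 3: U_X = R1 - n1(n1+1)/2 = 24.5 - 6*7/2 = 24.5 - 21 = 3.5.
       U_Y = n1*n2 - U_X = 36 - 3.5 = 32.5.
Step 4: Ties are present, so use the tie-corrected normal approximation (with continuity correction) for the p-value.
Step 5: p-value = 0.024722; compare to alpha = 0.05. reject H0.

U_X = 3.5, p = 0.024722, reject H0 at alpha = 0.05.


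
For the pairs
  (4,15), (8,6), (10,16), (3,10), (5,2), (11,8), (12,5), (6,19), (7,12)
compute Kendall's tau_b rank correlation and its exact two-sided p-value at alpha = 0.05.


Step 1: Enumerate the 36 unordered pairs (i,j) with i<j and classify each by sign(x_j-x_i) * sign(y_j-y_i).
  (1,2):dx=+4,dy=-9->D; (1,3):dx=+6,dy=+1->C; (1,4):dx=-1,dy=-5->C; (1,5):dx=+1,dy=-13->D
  (1,6):dx=+7,dy=-7->D; (1,7):dx=+8,dy=-10->D; (1,8):dx=+2,dy=+4->C; (1,9):dx=+3,dy=-3->D
  (2,3):dx=+2,dy=+10->C; (2,4):dx=-5,dy=+4->D; (2,5):dx=-3,dy=-4->C; (2,6):dx=+3,dy=+2->C
  (2,7):dx=+4,dy=-1->D; (2,8):dx=-2,dy=+13->D; (2,9):dx=-1,dy=+6->D; (3,4):dx=-7,dy=-6->C
  (3,5):dx=-5,dy=-14->C; (3,6):dx=+1,dy=-8->D; (3,7):dx=+2,dy=-11->D; (3,8):dx=-4,dy=+3->D
  (3,9):dx=-3,dy=-4->C; (4,5):dx=+2,dy=-8->D; (4,6):dx=+8,dy=-2->D; (4,7):dx=+9,dy=-5->D
  (4,8):dx=+3,dy=+9->C; (4,9):dx=+4,dy=+2->C; (5,6):dx=+6,dy=+6->C; (5,7):dx=+7,dy=+3->C
  (5,8):dx=+1,dy=+17->C; (5,9):dx=+2,dy=+10->C; (6,7):dx=+1,dy=-3->D; (6,8):dx=-5,dy=+11->D
  (6,9):dx=-4,dy=+4->D; (7,8):dx=-6,dy=+14->D; (7,9):dx=-5,dy=+7->D; (8,9):dx=+1,dy=-7->D
Step 2: C = 15, D = 21, total pairs = 36.
Step 3: tau = (C - D)/(n(n-1)/2) = (15 - 21)/36 = -0.166667.
Step 4: Exact two-sided p-value (enumerate n! = 362880 permutations of y under H0): p = 0.612202.
Step 5: alpha = 0.05. fail to reject H0.

tau_b = -0.1667 (C=15, D=21), p = 0.612202, fail to reject H0.


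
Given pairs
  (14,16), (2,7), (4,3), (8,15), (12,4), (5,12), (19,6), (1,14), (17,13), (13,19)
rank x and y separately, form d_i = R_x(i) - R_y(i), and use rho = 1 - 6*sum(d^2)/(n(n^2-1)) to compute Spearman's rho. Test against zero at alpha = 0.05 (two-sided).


Step 1: Rank x and y separately (midranks; no ties here).
rank(x): 14->8, 2->2, 4->3, 8->5, 12->6, 5->4, 19->10, 1->1, 17->9, 13->7
rank(y): 16->9, 7->4, 3->1, 15->8, 4->2, 12->5, 6->3, 14->7, 13->6, 19->10
Step 2: d_i = R_x(i) - R_y(i); compute d_i^2.
  (8-9)^2=1, (2-4)^2=4, (3-1)^2=4, (5-8)^2=9, (6-2)^2=16, (4-5)^2=1, (10-3)^2=49, (1-7)^2=36, (9-6)^2=9, (7-10)^2=9
sum(d^2) = 138.
Step 3: rho = 1 - 6*138 / (10*(10^2 - 1)) = 1 - 828/990 = 0.163636.
Step 4: Under H0, t = rho * sqrt((n-2)/(1-rho^2)) = 0.4692 ~ t(8).
Step 5: Two-sided p-value from the t-distribution with 8 df = 0.651477.
Step 6: alpha = 0.05. fail to reject H0.

rho = 0.1636, p = 0.651477, fail to reject H0 at alpha = 0.05.


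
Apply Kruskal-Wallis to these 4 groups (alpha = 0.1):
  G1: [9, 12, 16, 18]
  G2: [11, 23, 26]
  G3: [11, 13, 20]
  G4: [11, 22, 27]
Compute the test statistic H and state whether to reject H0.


Step 1: Combine all N = 13 observations and assign midranks.
sorted (value, group, rank): (9,G1,1), (11,G2,3), (11,G3,3), (11,G4,3), (12,G1,5), (13,G3,6), (16,G1,7), (18,G1,8), (20,G3,9), (22,G4,10), (23,G2,11), (26,G2,12), (27,G4,13)
Step 2: Sum ranks within each group.
R_1 = 21 (n_1 = 4)
R_2 = 26 (n_2 = 3)
R_3 = 18 (n_3 = 3)
R_4 = 26 (n_4 = 3)
Step 3: H = 12/(N(N+1)) * sum(R_i^2/n_i) - 3(N+1)
     = 12/(13*14) * (21^2/4 + 26^2/3 + 18^2/3 + 26^2/3) - 3*14
     = 0.065934 * 668.917 - 42
     = 2.104396.
Step 4: Ties present; correction factor C = 1 - 24/(13^3 - 13) = 0.989011. Corrected H = 2.104396 / 0.989011 = 2.127778.
Step 5: Under H0, H ~ chi^2(3); p-value = 0.546314.
Step 6: alpha = 0.1. fail to reject H0.

H = 2.1278, df = 3, p = 0.546314, fail to reject H0.


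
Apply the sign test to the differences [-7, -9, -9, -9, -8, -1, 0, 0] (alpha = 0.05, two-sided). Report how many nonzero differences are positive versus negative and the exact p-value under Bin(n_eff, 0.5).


Step 1: Discard zero differences. Original n = 8; n_eff = number of nonzero differences = 6.
Nonzero differences (with sign): -7, -9, -9, -9, -8, -1
Step 2: Count signs: positive = 0, negative = 6.
Step 3: Under H0: P(positive) = 0.5, so the number of positives S ~ Bin(6, 0.5).
Step 4: Two-sided exact p-value = sum of Bin(6,0.5) probabilities at or below the observed probability = 0.031250.
Step 5: alpha = 0.05. reject H0.

n_eff = 6, pos = 0, neg = 6, p = 0.031250, reject H0.


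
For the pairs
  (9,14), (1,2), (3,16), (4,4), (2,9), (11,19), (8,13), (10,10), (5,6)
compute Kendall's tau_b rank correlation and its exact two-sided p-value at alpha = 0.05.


Step 1: Enumerate the 36 unordered pairs (i,j) with i<j and classify each by sign(x_j-x_i) * sign(y_j-y_i).
  (1,2):dx=-8,dy=-12->C; (1,3):dx=-6,dy=+2->D; (1,4):dx=-5,dy=-10->C; (1,5):dx=-7,dy=-5->C
  (1,6):dx=+2,dy=+5->C; (1,7):dx=-1,dy=-1->C; (1,8):dx=+1,dy=-4->D; (1,9):dx=-4,dy=-8->C
  (2,3):dx=+2,dy=+14->C; (2,4):dx=+3,dy=+2->C; (2,5):dx=+1,dy=+7->C; (2,6):dx=+10,dy=+17->C
  (2,7):dx=+7,dy=+11->C; (2,8):dx=+9,dy=+8->C; (2,9):dx=+4,dy=+4->C; (3,4):dx=+1,dy=-12->D
  (3,5):dx=-1,dy=-7->C; (3,6):dx=+8,dy=+3->C; (3,7):dx=+5,dy=-3->D; (3,8):dx=+7,dy=-6->D
  (3,9):dx=+2,dy=-10->D; (4,5):dx=-2,dy=+5->D; (4,6):dx=+7,dy=+15->C; (4,7):dx=+4,dy=+9->C
  (4,8):dx=+6,dy=+6->C; (4,9):dx=+1,dy=+2->C; (5,6):dx=+9,dy=+10->C; (5,7):dx=+6,dy=+4->C
  (5,8):dx=+8,dy=+1->C; (5,9):dx=+3,dy=-3->D; (6,7):dx=-3,dy=-6->C; (6,8):dx=-1,dy=-9->C
  (6,9):dx=-6,dy=-13->C; (7,8):dx=+2,dy=-3->D; (7,9):dx=-3,dy=-7->C; (8,9):dx=-5,dy=-4->C
Step 2: C = 27, D = 9, total pairs = 36.
Step 3: tau = (C - D)/(n(n-1)/2) = (27 - 9)/36 = 0.500000.
Step 4: Exact two-sided p-value (enumerate n! = 362880 permutations of y under H0): p = 0.075176.
Step 5: alpha = 0.05. fail to reject H0.

tau_b = 0.5000 (C=27, D=9), p = 0.075176, fail to reject H0.


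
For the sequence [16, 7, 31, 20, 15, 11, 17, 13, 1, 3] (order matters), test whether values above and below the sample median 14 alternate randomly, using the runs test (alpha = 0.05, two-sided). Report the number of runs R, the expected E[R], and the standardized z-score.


Step 1: Compute median = 14; label A = above, B = below.
Labels in order: ABAAABABBB  (n_A = 5, n_B = 5)
Step 2: Count runs R = 6.
Step 3: Under H0 (random ordering), E[R] = 2*n_A*n_B/(n_A+n_B) + 1 = 2*5*5/10 + 1 = 6.0000.
        Var[R] = 2*n_A*n_B*(2*n_A*n_B - n_A - n_B) / ((n_A+n_B)^2 * (n_A+n_B-1)) = 2000/900 = 2.2222.
        SD[R] = 1.4907.
Step 4: R = E[R], so z = 0 with no continuity correction.
Step 5: Two-sided p-value via normal approximation = 2*(1 - Phi(|z|)) = 1.000000.
Step 6: alpha = 0.05. fail to reject H0.

R = 6, z = 0.0000, p = 1.000000, fail to reject H0.


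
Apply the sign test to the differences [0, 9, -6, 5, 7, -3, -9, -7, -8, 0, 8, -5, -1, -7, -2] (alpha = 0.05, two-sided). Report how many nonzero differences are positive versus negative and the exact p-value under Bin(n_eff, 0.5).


Step 1: Discard zero differences. Original n = 15; n_eff = number of nonzero differences = 13.
Nonzero differences (with sign): +9, -6, +5, +7, -3, -9, -7, -8, +8, -5, -1, -7, -2
Step 2: Count signs: positive = 4, negative = 9.
Step 3: Under H0: P(positive) = 0.5, so the number of positives S ~ Bin(13, 0.5).
Step 4: Two-sided exact p-value = sum of Bin(13,0.5) probabilities at or below the observed probability = 0.266846.
Step 5: alpha = 0.05. fail to reject H0.

n_eff = 13, pos = 4, neg = 9, p = 0.266846, fail to reject H0.


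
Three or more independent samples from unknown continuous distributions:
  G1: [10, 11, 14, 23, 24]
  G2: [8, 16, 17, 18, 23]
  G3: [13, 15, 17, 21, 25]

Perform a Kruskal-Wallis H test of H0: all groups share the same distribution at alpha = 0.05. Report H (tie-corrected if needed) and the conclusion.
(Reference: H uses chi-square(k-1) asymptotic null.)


Step 1: Combine all N = 15 observations and assign midranks.
sorted (value, group, rank): (8,G2,1), (10,G1,2), (11,G1,3), (13,G3,4), (14,G1,5), (15,G3,6), (16,G2,7), (17,G2,8.5), (17,G3,8.5), (18,G2,10), (21,G3,11), (23,G1,12.5), (23,G2,12.5), (24,G1,14), (25,G3,15)
Step 2: Sum ranks within each group.
R_1 = 36.5 (n_1 = 5)
R_2 = 39 (n_2 = 5)
R_3 = 44.5 (n_3 = 5)
Step 3: H = 12/(N(N+1)) * sum(R_i^2/n_i) - 3(N+1)
     = 12/(15*16) * (36.5^2/5 + 39^2/5 + 44.5^2/5) - 3*16
     = 0.050000 * 966.7 - 48
     = 0.335000.
Step 4: Ties present; correction factor C = 1 - 12/(15^3 - 15) = 0.996429. Corrected H = 0.335000 / 0.996429 = 0.336201.
Step 5: Under H0, H ~ chi^2(2); p-value = 0.845269.
Step 6: alpha = 0.05. fail to reject H0.

H = 0.3362, df = 2, p = 0.845269, fail to reject H0.


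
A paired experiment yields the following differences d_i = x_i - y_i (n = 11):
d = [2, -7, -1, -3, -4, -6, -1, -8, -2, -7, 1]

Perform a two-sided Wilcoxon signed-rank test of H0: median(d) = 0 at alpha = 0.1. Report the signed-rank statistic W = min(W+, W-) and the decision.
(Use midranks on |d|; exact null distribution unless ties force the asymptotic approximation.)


Step 1: Drop any zero differences (none here) and take |d_i|.
|d| = [2, 7, 1, 3, 4, 6, 1, 8, 2, 7, 1]
Step 2: Midrank |d_i| (ties get averaged ranks).
ranks: |2|->4.5, |7|->9.5, |1|->2, |3|->6, |4|->7, |6|->8, |1|->2, |8|->11, |2|->4.5, |7|->9.5, |1|->2
Step 3: Attach original signs; sum ranks with positive sign and with negative sign.
W+ = 4.5 + 2 = 6.5
W- = 9.5 + 2 + 6 + 7 + 8 + 2 + 11 + 4.5 + 9.5 = 59.5
(Check: W+ + W- = 66 should equal n(n+1)/2 = 66.)
Step 4: Test statistic W = min(W+, W-) = 6.5.
Step 5: Ties in |d|, so use the tie-corrected normal approximation.
        E[W] = n(n+1)/4 = 11*12/4 = 33.
        Tie groups: |d|=1 (t=3), |d|=2 (t=2), |d|=7 (t=2); sum(t^3 - t) = 36.
        Var[W] = n(n+1)(2n+1)/24 - sum(t^3-t)/48 = 3036/24 - 36/48 = 125.75.
        z = (W - E[W]) / sqrt(Var[W]) = (6.5 - 33) / 11.2138 = -2.3632.
        Two-sided p = 2*Phi(z) = 0.018120.
Step 6: alpha = 0.1. reject H0.

W+ = 6.5, W- = 59.5, W = min = 6.5, p = 0.018120, reject H0.


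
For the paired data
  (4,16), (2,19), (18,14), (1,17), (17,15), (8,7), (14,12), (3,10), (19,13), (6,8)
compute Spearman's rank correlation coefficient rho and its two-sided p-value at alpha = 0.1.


Step 1: Rank x and y separately (midranks; no ties here).
rank(x): 4->4, 2->2, 18->9, 1->1, 17->8, 8->6, 14->7, 3->3, 19->10, 6->5
rank(y): 16->8, 19->10, 14->6, 17->9, 15->7, 7->1, 12->4, 10->3, 13->5, 8->2
Step 2: d_i = R_x(i) - R_y(i); compute d_i^2.
  (4-8)^2=16, (2-10)^2=64, (9-6)^2=9, (1-9)^2=64, (8-7)^2=1, (6-1)^2=25, (7-4)^2=9, (3-3)^2=0, (10-5)^2=25, (5-2)^2=9
sum(d^2) = 222.
Step 3: rho = 1 - 6*222 / (10*(10^2 - 1)) = 1 - 1332/990 = -0.345455.
Step 4: Under H0, t = rho * sqrt((n-2)/(1-rho^2)) = -1.0412 ~ t(8).
Step 5: Two-sided p-value from the t-distribution with 8 df = 0.328227.
Step 6: alpha = 0.1. fail to reject H0.

rho = -0.3455, p = 0.328227, fail to reject H0 at alpha = 0.1.


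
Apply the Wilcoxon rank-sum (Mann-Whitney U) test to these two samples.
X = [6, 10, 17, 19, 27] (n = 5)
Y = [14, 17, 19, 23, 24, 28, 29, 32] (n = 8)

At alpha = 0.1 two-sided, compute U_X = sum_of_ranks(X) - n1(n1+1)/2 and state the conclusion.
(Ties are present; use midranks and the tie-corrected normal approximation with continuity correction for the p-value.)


Step 1: Combine and sort all 13 observations; assign midranks.
sorted (value, group): (6,X), (10,X), (14,Y), (17,X), (17,Y), (19,X), (19,Y), (23,Y), (24,Y), (27,X), (28,Y), (29,Y), (32,Y)
ranks: 6->1, 10->2, 14->3, 17->4.5, 17->4.5, 19->6.5, 19->6.5, 23->8, 24->9, 27->10, 28->11, 29->12, 32->13
Step 2: Rank sum for X: R1 = 1 + 2 + 4.5 + 6.5 + 10 = 24.
Step 3: U_X = R1 - n1(n1+1)/2 = 24 - 5*6/2 = 24 - 15 = 9.
       U_Y = n1*n2 - U_X = 40 - 9 = 31.
Step 4: Ties are present, so use the tie-corrected normal approximation (with continuity correction) for the p-value.
Step 5: p-value = 0.123248; compare to alpha = 0.1. fail to reject H0.

U_X = 9, p = 0.123248, fail to reject H0 at alpha = 0.1.


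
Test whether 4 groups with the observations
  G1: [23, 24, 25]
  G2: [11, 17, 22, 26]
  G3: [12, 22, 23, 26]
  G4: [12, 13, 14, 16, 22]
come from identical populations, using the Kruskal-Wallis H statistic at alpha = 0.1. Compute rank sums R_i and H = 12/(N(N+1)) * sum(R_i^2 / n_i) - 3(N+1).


Step 1: Combine all N = 16 observations and assign midranks.
sorted (value, group, rank): (11,G2,1), (12,G3,2.5), (12,G4,2.5), (13,G4,4), (14,G4,5), (16,G4,6), (17,G2,7), (22,G2,9), (22,G3,9), (22,G4,9), (23,G1,11.5), (23,G3,11.5), (24,G1,13), (25,G1,14), (26,G2,15.5), (26,G3,15.5)
Step 2: Sum ranks within each group.
R_1 = 38.5 (n_1 = 3)
R_2 = 32.5 (n_2 = 4)
R_3 = 38.5 (n_3 = 4)
R_4 = 26.5 (n_4 = 5)
Step 3: H = 12/(N(N+1)) * sum(R_i^2/n_i) - 3(N+1)
     = 12/(16*17) * (38.5^2/3 + 32.5^2/4 + 38.5^2/4 + 26.5^2/5) - 3*17
     = 0.044118 * 1269.16 - 51
     = 4.992279.
Step 4: Ties present; correction factor C = 1 - 42/(16^3 - 16) = 0.989706. Corrected H = 4.992279 / 0.989706 = 5.044205.
Step 5: Under H0, H ~ chi^2(3); p-value = 0.168589.
Step 6: alpha = 0.1. fail to reject H0.

H = 5.0442, df = 3, p = 0.168589, fail to reject H0.
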